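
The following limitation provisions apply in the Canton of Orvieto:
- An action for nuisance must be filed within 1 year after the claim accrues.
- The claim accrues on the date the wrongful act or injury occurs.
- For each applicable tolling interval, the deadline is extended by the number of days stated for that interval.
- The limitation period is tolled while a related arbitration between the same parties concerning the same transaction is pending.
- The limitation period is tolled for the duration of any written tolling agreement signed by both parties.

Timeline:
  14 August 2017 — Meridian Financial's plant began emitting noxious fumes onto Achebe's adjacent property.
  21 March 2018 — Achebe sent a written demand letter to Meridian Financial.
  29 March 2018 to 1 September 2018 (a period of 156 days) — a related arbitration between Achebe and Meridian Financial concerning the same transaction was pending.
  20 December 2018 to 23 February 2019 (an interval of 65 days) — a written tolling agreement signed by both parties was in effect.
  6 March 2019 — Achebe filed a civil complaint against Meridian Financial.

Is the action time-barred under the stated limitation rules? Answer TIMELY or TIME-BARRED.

TIMELY

The claim accrued on 14 August 2017, the date of the act.
The untolled deadline — 1 year after 14 August 2017 — is 14 August 2018.
The period was tolled for 156 days by the pending related arbitration (29 March 2018 to 1 September 2018), pushing the deadline to 17 January 2019.
Because the written tolling agreement ran from 20 December 2018 to 23 February 2019, the deadline is extended by 65 days to 23 March 2019.
Nothing else in the chronology tolls or restarts the period.
Filing on 6 March 2019 beat the 23 March 2019 deadline — the action is timely.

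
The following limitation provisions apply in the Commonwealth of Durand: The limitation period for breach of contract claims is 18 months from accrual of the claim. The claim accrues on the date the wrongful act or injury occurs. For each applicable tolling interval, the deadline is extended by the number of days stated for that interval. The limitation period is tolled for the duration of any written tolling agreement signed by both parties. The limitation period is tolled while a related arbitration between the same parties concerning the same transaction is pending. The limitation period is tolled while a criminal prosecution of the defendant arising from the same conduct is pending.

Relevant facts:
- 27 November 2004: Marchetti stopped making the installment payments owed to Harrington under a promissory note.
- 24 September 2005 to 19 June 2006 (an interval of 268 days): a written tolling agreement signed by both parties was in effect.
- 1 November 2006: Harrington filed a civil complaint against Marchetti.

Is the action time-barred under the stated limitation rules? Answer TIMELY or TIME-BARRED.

The claim accrued on 27 November 2004, the date of the act.
The untolled deadline — 18 months after 27 November 2004 — is 27 May 2006.
The written tolling agreement from 24 September 2005 to 19 June 2006 tolled the period for 268 days, extending the deadline to 19 February 2007.
The 1 November 2006 filing precedes the 19 February 2007 deadline; the claim is timely.

TIMELY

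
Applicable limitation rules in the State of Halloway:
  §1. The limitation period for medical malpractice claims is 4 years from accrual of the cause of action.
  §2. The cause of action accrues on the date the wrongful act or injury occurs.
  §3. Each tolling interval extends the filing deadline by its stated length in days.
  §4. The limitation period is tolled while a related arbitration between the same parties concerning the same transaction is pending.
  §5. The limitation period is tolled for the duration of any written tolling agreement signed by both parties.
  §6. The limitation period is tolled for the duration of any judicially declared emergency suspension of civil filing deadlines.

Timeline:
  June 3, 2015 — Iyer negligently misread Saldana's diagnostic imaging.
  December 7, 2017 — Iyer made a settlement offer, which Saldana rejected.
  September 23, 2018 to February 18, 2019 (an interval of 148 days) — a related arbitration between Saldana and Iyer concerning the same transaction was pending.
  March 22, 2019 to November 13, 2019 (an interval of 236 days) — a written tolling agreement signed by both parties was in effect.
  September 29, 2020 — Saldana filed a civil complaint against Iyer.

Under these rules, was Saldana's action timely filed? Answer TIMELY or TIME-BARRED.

TIME-BARRED

The cause of action accrued on June 3, 2015, the date of the act.
4 years from June 3, 2015 is June 3, 2019.
The pending related arbitration from September 23, 2018 to February 18, 2019 tolled the period for 148 days, extending the deadline to October 29, 2019.
The period was tolled for 236 days by the written tolling agreement (March 22, 2019 to November 13, 2019), pushing the deadline to June 21, 2020.
The other events in the timeline have no effect on the limitation period under the stated rules.
Saldana filed on September 29, 2020, after the June 21, 2020 deadline, so the action is time-barred.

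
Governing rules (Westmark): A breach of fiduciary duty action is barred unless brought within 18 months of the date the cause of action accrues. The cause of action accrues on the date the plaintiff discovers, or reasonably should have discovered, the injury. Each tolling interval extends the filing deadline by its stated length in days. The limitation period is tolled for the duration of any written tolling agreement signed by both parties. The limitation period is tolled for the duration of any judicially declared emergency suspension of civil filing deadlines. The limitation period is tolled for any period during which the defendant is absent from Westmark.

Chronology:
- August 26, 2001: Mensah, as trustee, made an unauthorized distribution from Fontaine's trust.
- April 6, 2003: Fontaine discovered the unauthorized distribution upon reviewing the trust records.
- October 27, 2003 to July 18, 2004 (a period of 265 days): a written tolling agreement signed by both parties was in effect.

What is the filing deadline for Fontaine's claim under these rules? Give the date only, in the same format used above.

June 28, 2005

Accrual is tied to discovery, so the period began on April 6, 2003 rather than on August 26, 2001 when the act occurred.
Adding the 18 months base period to April 6, 2003 gives a deadline of October 6, 2004, before any tolling.
Because the written tolling agreement ran from October 27, 2003 to July 18, 2004, the deadline is extended by 265 days to June 28, 2005.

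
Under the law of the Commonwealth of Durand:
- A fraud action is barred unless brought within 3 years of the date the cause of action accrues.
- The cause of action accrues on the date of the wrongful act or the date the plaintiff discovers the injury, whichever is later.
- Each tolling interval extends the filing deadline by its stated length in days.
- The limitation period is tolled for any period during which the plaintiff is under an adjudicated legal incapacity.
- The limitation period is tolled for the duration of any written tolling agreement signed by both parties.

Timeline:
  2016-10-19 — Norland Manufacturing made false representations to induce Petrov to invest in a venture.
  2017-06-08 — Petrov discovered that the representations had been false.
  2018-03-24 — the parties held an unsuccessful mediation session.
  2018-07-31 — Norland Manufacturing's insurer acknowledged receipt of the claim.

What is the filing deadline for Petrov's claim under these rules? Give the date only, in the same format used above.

The claim accrued on 2017-06-08 — the later of the 2016-10-19 act and the 2017-06-08 discovery.
The untolled deadline — 3 years after 2017-06-08 — is 2020-06-08.
The other events in the timeline have no effect on the limitation period under the stated rules.

2020-06-08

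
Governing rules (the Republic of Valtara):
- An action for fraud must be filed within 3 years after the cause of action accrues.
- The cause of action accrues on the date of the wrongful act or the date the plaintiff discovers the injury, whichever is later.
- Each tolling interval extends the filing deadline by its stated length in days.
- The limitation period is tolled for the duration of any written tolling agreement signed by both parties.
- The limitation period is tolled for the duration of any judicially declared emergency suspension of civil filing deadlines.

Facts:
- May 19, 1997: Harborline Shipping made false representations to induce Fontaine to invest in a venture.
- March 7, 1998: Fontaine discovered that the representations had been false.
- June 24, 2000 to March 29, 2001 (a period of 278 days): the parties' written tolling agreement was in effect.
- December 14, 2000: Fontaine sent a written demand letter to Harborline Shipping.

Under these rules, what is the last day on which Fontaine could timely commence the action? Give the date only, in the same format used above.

Because discovery on March 7, 1998 post-dates the May 19, 1997 act, accrual under the later-of rule falls on March 7, 1998.
Adding the 3 years base period to March 7, 1998 gives a deadline of March 7, 2001, before any tolling.
The written tolling agreement from June 24, 2000 to March 29, 2001 tolled the period for 278 days, extending the deadline to December 10, 2001.
None of the other events listed affects the running of the period under the stated rules.

December 10, 2001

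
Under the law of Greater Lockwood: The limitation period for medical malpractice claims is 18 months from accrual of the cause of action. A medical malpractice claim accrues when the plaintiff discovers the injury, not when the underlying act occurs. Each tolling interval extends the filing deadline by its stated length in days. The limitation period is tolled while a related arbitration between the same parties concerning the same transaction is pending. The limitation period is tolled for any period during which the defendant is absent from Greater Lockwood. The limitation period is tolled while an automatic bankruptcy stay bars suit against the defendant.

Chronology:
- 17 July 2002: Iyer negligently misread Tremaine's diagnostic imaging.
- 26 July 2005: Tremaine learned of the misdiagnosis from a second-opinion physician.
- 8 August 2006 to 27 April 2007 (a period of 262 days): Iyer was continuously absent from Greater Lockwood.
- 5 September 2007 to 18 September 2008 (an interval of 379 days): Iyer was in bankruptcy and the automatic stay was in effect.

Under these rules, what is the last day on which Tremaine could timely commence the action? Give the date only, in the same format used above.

Under the discovery rule, the claim accrued on 26 July 2005, when Tremaine discovered the injury — not on the 17 July 2002 date of the underlying act.
The untolled deadline — 18 months after 26 July 2005 — is 26 January 2007.
Because the defendant's absence from the jurisdiction ran from 8 August 2006 to 27 April 2007, the deadline is extended by 262 days to 15 October 2007.
Because the automatic bankruptcy stay ran from 5 September 2007 to 18 September 2008, the deadline is extended by 379 days to 28 October 2008.

28 October 2008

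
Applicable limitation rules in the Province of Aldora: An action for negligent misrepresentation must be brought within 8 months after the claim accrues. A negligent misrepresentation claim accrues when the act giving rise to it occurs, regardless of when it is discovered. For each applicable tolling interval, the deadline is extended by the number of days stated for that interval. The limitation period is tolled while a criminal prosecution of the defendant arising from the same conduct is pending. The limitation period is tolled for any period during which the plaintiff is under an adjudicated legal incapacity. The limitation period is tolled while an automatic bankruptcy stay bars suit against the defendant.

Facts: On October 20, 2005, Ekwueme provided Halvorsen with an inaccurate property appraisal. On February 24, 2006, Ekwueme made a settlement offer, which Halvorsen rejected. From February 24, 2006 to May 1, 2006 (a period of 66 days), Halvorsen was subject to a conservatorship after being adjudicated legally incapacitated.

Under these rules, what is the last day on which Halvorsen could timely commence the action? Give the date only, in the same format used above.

August 25, 2006

The limitation period began to run on October 20, 2005.
8 months from October 20, 2005 is June 20, 2006.
Because the plaintiff's legal incapacity ran from February 24, 2006 to May 1, 2006, the deadline is extended by 66 days to August 25, 2006.
The other events in the timeline have no effect on the limitation period under the stated rules.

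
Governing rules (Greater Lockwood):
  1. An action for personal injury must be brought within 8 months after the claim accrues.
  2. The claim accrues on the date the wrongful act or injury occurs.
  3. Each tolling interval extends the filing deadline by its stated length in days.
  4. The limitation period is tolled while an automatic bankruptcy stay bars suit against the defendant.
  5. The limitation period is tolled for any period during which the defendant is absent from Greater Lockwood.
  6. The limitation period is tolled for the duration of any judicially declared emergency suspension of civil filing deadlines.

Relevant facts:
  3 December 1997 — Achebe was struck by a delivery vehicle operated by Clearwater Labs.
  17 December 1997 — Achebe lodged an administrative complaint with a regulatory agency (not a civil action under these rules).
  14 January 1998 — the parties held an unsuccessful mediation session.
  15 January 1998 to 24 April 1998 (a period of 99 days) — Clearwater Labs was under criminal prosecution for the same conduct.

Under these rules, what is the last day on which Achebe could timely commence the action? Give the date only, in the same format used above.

3 August 1998

The claim accrued on 3 December 1997, the date of the act.
Adding the 8 months base period to 3 December 1997 gives a deadline of 3 August 1998, before any tolling.
No stated provision tolls the period for a criminal prosecution, so the interval from 15 January 1998 to 24 April 1998 has no effect on the deadline.
None of the other events listed affects the running of the period under the stated rules.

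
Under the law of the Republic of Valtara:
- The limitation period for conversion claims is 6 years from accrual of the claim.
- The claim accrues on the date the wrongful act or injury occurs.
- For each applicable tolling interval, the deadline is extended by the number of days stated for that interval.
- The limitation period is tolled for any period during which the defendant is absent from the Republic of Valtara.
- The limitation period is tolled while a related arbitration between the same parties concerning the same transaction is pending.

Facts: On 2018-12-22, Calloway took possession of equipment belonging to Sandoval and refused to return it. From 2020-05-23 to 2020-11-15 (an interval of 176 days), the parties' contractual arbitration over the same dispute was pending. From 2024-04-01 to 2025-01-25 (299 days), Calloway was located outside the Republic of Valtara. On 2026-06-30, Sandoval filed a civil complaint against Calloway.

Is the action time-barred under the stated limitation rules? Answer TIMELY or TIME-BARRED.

The claim accrued on 2018-12-22, when the wrongful act occurred.
Adding the 6 years base period to 2018-12-22 gives a deadline of 2024-12-22, before any tolling.
The pending related arbitration from 2020-05-23 to 2020-11-15 tolled the period for 176 days, extending the deadline to 2025-06-16.
The period was tolled for 299 days by the defendant's absence from the jurisdiction (2024-04-01 to 2025-01-25), pushing the deadline to 2026-04-11.
Filing on 2026-06-30 missed the 2026-04-11 deadline — the action is time-barred.

TIME-BARRED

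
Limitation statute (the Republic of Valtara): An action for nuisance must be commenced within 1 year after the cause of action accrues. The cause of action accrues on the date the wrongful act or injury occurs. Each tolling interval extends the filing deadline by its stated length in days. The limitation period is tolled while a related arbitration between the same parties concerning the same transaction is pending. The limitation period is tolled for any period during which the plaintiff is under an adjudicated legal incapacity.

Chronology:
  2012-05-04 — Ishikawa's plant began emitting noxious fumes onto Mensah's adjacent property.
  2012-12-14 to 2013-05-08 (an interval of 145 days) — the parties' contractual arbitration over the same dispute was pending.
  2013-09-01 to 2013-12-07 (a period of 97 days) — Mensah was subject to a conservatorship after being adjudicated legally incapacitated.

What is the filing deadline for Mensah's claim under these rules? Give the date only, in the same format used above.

The limitation period began to run on 2012-05-04.
1 year from 2012-05-04 is 2013-05-04.
The pending related arbitration from 2012-12-14 to 2013-05-08 tolled the period for 145 days, extending the deadline to 2013-09-26.
Because the plaintiff's legal incapacity ran from 2013-09-01 to 2013-12-07, the deadline is extended by 97 days to 2014-01-01.

2014-01-01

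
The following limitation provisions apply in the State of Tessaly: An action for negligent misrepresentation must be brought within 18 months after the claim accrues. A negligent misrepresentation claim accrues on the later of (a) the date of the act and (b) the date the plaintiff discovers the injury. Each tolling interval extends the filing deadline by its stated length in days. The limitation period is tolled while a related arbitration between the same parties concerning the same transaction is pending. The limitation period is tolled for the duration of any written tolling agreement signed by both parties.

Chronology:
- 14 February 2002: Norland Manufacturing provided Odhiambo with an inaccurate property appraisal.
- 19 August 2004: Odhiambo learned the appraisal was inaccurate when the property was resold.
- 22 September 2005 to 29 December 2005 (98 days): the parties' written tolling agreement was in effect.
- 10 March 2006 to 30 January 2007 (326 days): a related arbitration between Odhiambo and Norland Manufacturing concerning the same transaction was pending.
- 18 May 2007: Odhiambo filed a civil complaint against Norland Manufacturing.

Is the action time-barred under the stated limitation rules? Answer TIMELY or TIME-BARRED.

TIME-BARRED

The claim accrued on 19 August 2004 — the later of the 14 February 2002 act and the 19 August 2004 discovery.
Adding the 18 months base period to 19 August 2004 gives a deadline of 19 February 2006, before any tolling.
The written tolling agreement from 22 September 2005 to 29 December 2005 tolled the period for 98 days, extending the deadline to 28 May 2006.
Because the pending related arbitration ran from 10 March 2006 to 30 January 2007, the deadline is extended by 326 days to 19 April 2007.
Odhiambo filed on 18 May 2007, after the 19 April 2007 deadline, so the action is time-barred.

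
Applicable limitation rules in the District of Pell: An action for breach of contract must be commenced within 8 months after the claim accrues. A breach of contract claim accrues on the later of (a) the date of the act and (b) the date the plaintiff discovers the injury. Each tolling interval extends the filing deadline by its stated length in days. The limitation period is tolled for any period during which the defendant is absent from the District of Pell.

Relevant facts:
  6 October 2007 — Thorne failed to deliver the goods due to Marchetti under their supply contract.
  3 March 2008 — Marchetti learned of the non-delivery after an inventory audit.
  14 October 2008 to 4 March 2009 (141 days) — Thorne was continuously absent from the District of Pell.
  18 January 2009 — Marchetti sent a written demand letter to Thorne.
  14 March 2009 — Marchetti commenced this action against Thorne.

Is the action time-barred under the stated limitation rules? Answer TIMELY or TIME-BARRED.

TIMELY

Taking the later of the act (6 October 2007) and discovery (3 March 2008), the claim accrued on 3 March 2008.
8 months from 3 March 2008 is 3 November 2008.
Because the defendant's absence from the jurisdiction ran from 14 October 2008 to 4 March 2009, the deadline is extended by 141 days to 24 March 2009.
Nothing else in the chronology tolls or restarts the period.
Filing on 14 March 2009 beat the 24 March 2009 deadline — the action is timely.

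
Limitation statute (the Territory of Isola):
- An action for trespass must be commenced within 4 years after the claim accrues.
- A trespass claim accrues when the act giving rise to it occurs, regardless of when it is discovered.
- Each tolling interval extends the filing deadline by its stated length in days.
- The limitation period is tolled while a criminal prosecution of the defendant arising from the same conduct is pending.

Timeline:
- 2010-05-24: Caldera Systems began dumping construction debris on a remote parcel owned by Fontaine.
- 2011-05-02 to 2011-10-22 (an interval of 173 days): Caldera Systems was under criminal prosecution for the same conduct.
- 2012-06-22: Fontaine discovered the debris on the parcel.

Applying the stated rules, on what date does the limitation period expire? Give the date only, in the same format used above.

2014-11-13

Accrual is governed by the date of the act, so the period began to run on 2010-05-24; the later discovery on 2012-06-22 is irrelevant under the stated rule.
Adding the 4 years base period to 2010-05-24 gives a deadline of 2014-05-24, before any tolling.
The period was tolled for 173 days by the pending criminal prosecution (2011-05-02 to 2011-10-22), pushing the deadline to 2014-11-13.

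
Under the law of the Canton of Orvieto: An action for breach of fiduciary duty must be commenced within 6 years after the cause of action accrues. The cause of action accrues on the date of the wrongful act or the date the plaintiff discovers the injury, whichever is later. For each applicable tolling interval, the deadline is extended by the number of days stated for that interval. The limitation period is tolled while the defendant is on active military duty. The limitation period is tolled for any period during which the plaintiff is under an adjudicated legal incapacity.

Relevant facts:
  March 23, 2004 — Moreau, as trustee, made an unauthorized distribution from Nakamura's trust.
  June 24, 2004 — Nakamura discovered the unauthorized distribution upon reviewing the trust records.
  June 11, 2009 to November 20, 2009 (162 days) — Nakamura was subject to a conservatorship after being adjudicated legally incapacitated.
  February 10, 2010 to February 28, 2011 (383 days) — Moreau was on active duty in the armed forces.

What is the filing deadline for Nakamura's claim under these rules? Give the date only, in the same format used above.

Because discovery on June 24, 2004 post-dates the March 23, 2004 act, accrual under the later-of rule falls on June 24, 2004.
Adding the 6 years base period to June 24, 2004 gives a deadline of June 24, 2010, before any tolling.
Because the plaintiff's legal incapacity ran from June 11, 2009 to November 20, 2009, the deadline is extended by 162 days to December 3, 2010.
Because the defendant's active military service ran from February 10, 2010 to February 28, 2011, the deadline is extended by 383 days to December 21, 2011.

December 21, 2011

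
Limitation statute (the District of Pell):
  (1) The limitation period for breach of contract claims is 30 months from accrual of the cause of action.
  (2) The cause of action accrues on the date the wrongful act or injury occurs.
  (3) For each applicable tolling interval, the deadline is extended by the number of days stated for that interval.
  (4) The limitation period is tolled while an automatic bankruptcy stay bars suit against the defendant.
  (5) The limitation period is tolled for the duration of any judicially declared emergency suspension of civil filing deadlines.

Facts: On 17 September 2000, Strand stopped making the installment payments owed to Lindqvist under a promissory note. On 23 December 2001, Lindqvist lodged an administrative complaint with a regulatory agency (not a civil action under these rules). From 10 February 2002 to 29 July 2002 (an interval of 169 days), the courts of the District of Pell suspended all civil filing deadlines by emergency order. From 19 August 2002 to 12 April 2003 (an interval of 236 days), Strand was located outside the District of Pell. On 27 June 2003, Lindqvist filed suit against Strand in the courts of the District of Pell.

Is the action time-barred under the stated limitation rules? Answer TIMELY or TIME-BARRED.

The cause of action accrued on 17 September 2000, the date of the act.
The untolled deadline — 30 months after 17 September 2000 — is 17 March 2003.
Because the emergency suspension of filing deadlines ran from 10 February 2002 to 29 July 2002, the deadline is extended by 169 days to 2 September 2003.
The defendant's absence from the jurisdiction from 19 August 2002 to 12 April 2003 does not toll the period, because no stated rule makes the defendant's absence a tolling event.
Nothing else in the chronology tolls or restarts the period.
Lindqvist filed on 27 June 2003, before the 2 September 2003 deadline, so the action is timely.

TIMELY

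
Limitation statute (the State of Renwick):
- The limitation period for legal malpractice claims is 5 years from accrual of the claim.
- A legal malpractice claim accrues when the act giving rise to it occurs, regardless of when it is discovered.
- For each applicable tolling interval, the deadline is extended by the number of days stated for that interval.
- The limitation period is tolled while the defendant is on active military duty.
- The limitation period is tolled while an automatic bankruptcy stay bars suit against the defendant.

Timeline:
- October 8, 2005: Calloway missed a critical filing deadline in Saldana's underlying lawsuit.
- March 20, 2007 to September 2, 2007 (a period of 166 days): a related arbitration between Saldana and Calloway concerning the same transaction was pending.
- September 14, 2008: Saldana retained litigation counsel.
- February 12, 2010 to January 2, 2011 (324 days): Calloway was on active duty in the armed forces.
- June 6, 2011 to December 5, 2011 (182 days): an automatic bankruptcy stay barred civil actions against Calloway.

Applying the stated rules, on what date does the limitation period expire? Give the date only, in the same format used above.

February 26, 2012

The limitation period began to run on October 8, 2005.
5 years from October 8, 2005 is October 8, 2010.
Because the defendant's active military service ran from February 12, 2010 to January 2, 2011, the deadline is extended by 324 days to August 28, 2011.
The period was tolled for 182 days by the automatic bankruptcy stay (June 6, 2011 to December 5, 2011), pushing the deadline to February 26, 2012.
No stated provision tolls the period for a pending arbitration, so the interval from March 20, 2007 to September 2, 2007 has no effect on the deadline.
None of the other events listed affects the running of the period under the stated rules.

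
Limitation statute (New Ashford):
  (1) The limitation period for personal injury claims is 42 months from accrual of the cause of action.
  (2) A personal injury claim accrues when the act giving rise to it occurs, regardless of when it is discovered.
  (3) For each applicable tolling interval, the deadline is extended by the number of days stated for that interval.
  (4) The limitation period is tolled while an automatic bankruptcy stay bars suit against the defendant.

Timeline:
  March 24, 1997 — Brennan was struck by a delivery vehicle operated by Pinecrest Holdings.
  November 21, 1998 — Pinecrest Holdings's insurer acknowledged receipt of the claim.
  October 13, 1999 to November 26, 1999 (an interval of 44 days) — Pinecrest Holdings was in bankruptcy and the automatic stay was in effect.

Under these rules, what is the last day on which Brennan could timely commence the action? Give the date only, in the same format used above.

The claim accrued on March 24, 1997, when the wrongful act occurred.
42 months from March 24, 1997 is September 24, 2000.
The period was tolled for 44 days by the automatic bankruptcy stay (October 13, 1999 to November 26, 1999), pushing the deadline to November 7, 2000.
None of the other events listed affects the running of the period under the stated rules.

November 7, 2000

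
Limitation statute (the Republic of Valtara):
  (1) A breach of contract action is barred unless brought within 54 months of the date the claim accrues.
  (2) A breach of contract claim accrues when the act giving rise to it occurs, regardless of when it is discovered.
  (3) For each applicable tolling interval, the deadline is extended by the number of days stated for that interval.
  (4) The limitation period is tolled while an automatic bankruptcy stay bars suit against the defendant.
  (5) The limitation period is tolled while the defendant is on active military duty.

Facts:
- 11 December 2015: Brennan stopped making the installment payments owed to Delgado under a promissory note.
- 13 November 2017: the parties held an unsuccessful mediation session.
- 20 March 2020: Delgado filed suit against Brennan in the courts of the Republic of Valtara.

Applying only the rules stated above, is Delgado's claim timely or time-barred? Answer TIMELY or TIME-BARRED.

TIMELY

The limitation period began to run on 11 December 2015.
Adding the 54 months base period to 11 December 2015 gives a deadline of 11 June 2020, before any tolling.
The other events in the timeline have no effect on the limitation period under the stated rules.
Delgado filed on 20 March 2020, before the 11 June 2020 deadline, so the action is timely.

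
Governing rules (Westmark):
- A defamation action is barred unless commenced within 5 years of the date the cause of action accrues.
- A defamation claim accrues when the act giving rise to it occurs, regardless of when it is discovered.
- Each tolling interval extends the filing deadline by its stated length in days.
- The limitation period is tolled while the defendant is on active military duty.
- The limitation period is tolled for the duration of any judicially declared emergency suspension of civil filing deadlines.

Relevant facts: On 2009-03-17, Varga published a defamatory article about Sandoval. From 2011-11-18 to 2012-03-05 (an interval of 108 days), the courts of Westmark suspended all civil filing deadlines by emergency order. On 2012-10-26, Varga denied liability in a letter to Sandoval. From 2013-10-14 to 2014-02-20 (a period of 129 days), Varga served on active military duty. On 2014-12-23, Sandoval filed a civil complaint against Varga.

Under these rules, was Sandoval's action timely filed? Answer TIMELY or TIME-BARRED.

TIME-BARRED

The claim accrued on 2009-03-17, when the wrongful act occurred.
The untolled deadline — 5 years after 2009-03-17 — is 2014-03-17.
The emergency suspension of filing deadlines from 2011-11-18 to 2012-03-05 tolled the period for 108 days, extending the deadline to 2014-07-03.
The period was tolled for 129 days by the defendant's active military service (2013-10-14 to 2014-02-20), pushing the deadline to 2014-11-09.
Nothing else in the chronology tolls or restarts the period.
Filing on 2014-12-23 missed the 2014-11-09 deadline — the action is time-barred.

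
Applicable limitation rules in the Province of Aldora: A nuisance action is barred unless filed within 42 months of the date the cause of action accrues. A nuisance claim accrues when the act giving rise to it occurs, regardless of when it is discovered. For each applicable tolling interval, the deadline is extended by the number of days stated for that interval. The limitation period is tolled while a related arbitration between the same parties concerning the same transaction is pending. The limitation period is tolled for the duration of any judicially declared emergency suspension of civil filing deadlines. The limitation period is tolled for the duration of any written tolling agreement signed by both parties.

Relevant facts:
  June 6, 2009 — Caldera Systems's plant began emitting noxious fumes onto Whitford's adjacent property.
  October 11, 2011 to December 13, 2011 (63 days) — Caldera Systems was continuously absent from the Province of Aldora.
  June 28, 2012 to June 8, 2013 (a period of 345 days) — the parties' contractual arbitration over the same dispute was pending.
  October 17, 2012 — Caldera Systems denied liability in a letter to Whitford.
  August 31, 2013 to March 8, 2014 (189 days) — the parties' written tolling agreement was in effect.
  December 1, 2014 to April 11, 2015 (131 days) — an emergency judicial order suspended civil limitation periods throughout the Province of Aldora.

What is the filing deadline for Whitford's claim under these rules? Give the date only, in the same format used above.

May 24, 2014

The limitation period began to run on June 6, 2009.
42 months from June 6, 2009 is December 6, 2012.
The period was tolled for 345 days by the pending related arbitration (June 28, 2012 to June 8, 2013), pushing the deadline to November 16, 2013.
Because the written tolling agreement ran from August 31, 2013 to March 8, 2014, the deadline is extended by 189 days to May 24, 2014.
The emergency suspension of filing deadlines starting December 1, 2014 came too late — the period had run on May 24, 2014 — and so does not extend the deadline.
Although the defendant's absence ran from October 11, 2011 to December 13, 2011, the stated rules do not make that a tolling event, so it is disregarded.
The other events in the timeline have no effect on the limitation period under the stated rules.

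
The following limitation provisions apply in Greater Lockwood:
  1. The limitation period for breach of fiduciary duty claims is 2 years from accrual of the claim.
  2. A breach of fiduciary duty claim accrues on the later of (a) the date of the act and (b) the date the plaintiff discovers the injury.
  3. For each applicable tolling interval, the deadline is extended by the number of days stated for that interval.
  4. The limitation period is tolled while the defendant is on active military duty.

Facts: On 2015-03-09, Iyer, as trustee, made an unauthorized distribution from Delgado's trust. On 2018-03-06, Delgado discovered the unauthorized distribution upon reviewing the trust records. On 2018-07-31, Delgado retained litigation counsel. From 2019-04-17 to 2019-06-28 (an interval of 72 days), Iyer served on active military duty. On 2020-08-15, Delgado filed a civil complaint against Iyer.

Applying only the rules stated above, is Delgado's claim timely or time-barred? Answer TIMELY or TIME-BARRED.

The claim accrued on 2018-03-06 — the later of the 2015-03-09 act and the 2018-03-06 discovery.
The untolled deadline — 2 years after 2018-03-06 — is 2020-03-06.
Because the defendant's active military service ran from 2019-04-17 to 2019-06-28, the deadline is extended by 72 days to 2020-05-17.
None of the other events listed affects the running of the period under the stated rules.
The 2020-08-15 filing falls after the 2020-05-17 deadline; the claim is time-barred.

TIME-BARRED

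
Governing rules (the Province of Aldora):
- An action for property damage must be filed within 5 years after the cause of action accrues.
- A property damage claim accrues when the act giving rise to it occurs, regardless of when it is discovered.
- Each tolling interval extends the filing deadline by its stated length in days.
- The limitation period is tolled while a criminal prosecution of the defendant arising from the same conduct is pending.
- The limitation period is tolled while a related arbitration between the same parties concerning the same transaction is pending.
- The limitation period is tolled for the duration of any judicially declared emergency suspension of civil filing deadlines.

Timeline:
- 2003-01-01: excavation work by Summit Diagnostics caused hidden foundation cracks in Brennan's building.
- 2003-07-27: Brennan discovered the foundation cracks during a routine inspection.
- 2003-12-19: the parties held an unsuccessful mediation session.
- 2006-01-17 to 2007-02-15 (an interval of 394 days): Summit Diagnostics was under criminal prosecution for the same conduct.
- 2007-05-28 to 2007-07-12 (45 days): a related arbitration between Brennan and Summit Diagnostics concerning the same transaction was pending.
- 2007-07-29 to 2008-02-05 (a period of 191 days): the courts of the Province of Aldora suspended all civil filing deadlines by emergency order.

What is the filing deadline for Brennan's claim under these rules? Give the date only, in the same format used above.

The claim accrued on 2003-01-01, when the wrongful act occurred; under the stated occurrence rule the 2003-07-27 discovery does not delay accrual.
5 years from 2003-01-01 is 2008-01-01.
The period was tolled for 394 days by the pending criminal prosecution (2006-01-17 to 2007-02-15), pushing the deadline to 2009-01-29.
The pending related arbitration from 2007-05-28 to 2007-07-12 tolled the period for 45 days, extending the deadline to 2009-03-15.
Because the emergency suspension of filing deadlines ran from 2007-07-29 to 2008-02-05, the deadline is extended by 191 days to 2009-09-22.
Nothing else in the chronology tolls or restarts the period.

2009-09-22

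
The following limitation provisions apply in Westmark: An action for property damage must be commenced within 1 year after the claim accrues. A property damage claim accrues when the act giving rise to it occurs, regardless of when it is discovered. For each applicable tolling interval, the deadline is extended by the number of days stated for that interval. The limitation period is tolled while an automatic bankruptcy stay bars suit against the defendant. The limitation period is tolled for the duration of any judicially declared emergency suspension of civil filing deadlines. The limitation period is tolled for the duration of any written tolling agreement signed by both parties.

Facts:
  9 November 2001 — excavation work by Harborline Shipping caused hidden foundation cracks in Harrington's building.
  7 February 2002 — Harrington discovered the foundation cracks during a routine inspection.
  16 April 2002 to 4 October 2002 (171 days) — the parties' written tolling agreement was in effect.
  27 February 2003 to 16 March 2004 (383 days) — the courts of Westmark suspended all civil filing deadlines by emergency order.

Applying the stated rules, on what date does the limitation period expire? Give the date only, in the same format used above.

16 May 2004

Accrual is governed by the date of the act, so the period began to run on 9 November 2001; the later discovery on 7 February 2002 is irrelevant under the stated rule.
Adding the 1 year base period to 9 November 2001 gives a deadline of 9 November 2002, before any tolling.
The written tolling agreement from 16 April 2002 to 4 October 2002 tolled the period for 171 days, extending the deadline to 29 April 2003.
The period was tolled for 383 days by the emergency suspension of filing deadlines (27 February 2003 to 16 March 2004), pushing the deadline to 16 May 2004.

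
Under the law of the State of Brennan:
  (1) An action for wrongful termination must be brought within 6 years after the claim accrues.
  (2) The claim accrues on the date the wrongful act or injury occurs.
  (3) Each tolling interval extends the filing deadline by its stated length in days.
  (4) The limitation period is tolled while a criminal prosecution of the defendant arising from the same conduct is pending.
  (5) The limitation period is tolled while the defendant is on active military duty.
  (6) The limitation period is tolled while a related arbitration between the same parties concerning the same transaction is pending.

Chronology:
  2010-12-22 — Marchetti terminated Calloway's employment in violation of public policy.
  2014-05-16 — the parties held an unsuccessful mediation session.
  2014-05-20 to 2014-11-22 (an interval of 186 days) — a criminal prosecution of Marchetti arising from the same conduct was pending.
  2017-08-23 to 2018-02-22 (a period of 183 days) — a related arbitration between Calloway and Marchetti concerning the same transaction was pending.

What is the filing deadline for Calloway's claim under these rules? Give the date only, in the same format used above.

The claim accrued on 2010-12-22, when the wrongful act occurred.
The untolled deadline — 6 years after 2010-12-22 — is 2016-12-22.
The period was tolled for 186 days by the pending criminal prosecution (2014-05-20 to 2014-11-22), pushing the deadline to 2017-06-26.
The pending related arbitration from 2017-08-23 to 2018-02-22 began after the period had already run on 2017-06-26, so it has no tolling effect.
Nothing else in the chronology tolls or restarts the period.

2017-06-26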